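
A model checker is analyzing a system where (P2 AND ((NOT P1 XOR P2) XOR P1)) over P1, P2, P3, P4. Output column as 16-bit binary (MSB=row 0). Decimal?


Formula: (P2 AND ((NOT P1 XOR P2) XOR P1)) over P1, P2, P3, P4 (16 rows)
Evaluate each row (bits = P1,P2,P3,P4, MSB first):
  row 0 [0000]: (0 AND ((NOT 0 XOR 0) XOR 0)) -> 0
  row 1 [0001]: (0 AND ((NOT 0 XOR 0) XOR 0)) -> 0
  row 2 [0010]: (0 AND ((NOT 0 XOR 0) XOR 0)) -> 0
  row 3 [0011]: (0 AND ((NOT 0 XOR 0) XOR 0)) -> 0
  row 4 [0100]: (1 AND ((NOT 0 XOR 1) XOR 0)) -> 0
  row 5 [0101]: (1 AND ((NOT 0 XOR 1) XOR 0)) -> 0
  row 6 [0110]: (1 AND ((NOT 0 XOR 1) XOR 0)) -> 0
  row 7 [0111]: (1 AND ((NOT 0 XOR 1) XOR 0)) -> 0
  row 8 [1000]: (0 AND ((NOT 1 XOR 0) XOR 1)) -> 0
  row 9 [1001]: (0 AND ((NOT 1 XOR 0) XOR 1)) -> 0
  row 10 [1010]: (0 AND ((NOT 1 XOR 0) XOR 1)) -> 0
  row 11 [1011]: (0 AND ((NOT 1 XOR 0) XOR 1)) -> 0
  row 12 [1100]: (1 AND ((NOT 1 XOR 1) XOR 1)) -> 0
  row 13 [1101]: (1 AND ((NOT 1 XOR 1) XOR 1)) -> 0
  row 14 [1110]: (1 AND ((NOT 1 XOR 1) XOR 1)) -> 0
  row 15 [1111]: (1 AND ((NOT 1 XOR 1) XOR 1)) -> 0
Full result column, 4 rows per line (P1,P2 fixed per line; P3,P4 runs 00..11 left to right):
  rows 0-3 [P1,P2=00]: 0000  = hex 0
  rows 4-7 [P1,P2=01]: 0000  = hex 0
  rows 8-11 [P1,P2=10]: 0000  = hex 0
  rows 12-15 [P1,P2=11]: 0000  = hex 0
Output column (row 0 .. row 15) = 0000000000000000
Output column grouped in 4s = 0000 0000 0000 0000 = 0x0000
Convert to decimal digit by digit (value = value*16 + digit):
  0 -> 0
  0*16 + 0 = 0
  0*16 + 0 = 0
  0*16 + 0 = 0
Decimal = 0

0


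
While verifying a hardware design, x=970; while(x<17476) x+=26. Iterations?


Step 1: x goes from 970 toward 17476 by 26; the body runs while x<17476, so iterations = ceil((bound-start)/step)
Step 2: Distance=16506
Step 3: ceil(16506/26)=635

635


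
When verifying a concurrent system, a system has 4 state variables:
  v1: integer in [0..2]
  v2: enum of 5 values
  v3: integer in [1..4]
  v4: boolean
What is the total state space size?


State space = product of domain sizes of all variables.
Domain sizes:
  v1 (integer in [0..2]): 3
  v2 (enum of 5 values): 5
  v3 (integer in [1..4]): 4
  v4 (boolean): 2
Product = 3 * 5 * 4 * 2 = 120

120


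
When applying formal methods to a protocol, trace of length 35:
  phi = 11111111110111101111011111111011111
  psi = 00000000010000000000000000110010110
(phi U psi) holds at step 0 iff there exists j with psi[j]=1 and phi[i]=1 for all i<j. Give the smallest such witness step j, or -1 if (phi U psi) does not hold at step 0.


(phi U psi) at 0: need smallest j with psi[j]=1 and phi[i]=1 for all i in [0,j).
Scan from step 0:
  step 0: phi=1, psi=0 -> continue
  step 1: phi=1, psi=0 -> continue
  step 2: phi=1, psi=0 -> continue
  step 3: phi=1, psi=0 -> continue
  step 9: psi=1 and phi held for [0,9) -> witness found
Witness step = 9

9


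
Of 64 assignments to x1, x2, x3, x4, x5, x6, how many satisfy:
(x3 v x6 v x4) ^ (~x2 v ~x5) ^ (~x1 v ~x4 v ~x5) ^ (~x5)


CNF with 4 clauses over 6 vars (64 assignments).
An assignment satisfies CNF iff every clause has >=1 true literal.
Check each row (bits = x1,x2,x3,x4,x5,x6; clause T/F shown):
  row 0 [000000]: clauses=FTTT -> 0
  row 1 [000001]: clauses=TTTT -> 1
  row 2 [000010]: clauses=FTTF -> 0
  row 3 [000011]: clauses=TTTF -> 0
  row 4 [000100]: clauses=TTTT -> 1
  (every remaining row is evaluated the same way; all 64 results are listed next)
Full result column, 8 rows per line (x1,x2,x3 fixed per line; x4,x5,x6 runs 000..111 left to right):
  rows 0-7 [x1,x2,x3=000]: 01001100  (ones: 3)
  rows 8-15 [x1,x2,x3=001]: 11001100  (ones: 4)
  rows 16-23 [x1,x2,x3=010]: 01001100  (ones: 3)
  rows 24-31 [x1,x2,x3=011]: 11001100  (ones: 4)
  rows 32-39 [x1,x2,x3=100]: 01001100  (ones: 3)
  rows 40-47 [x1,x2,x3=101]: 11001100  (ones: 4)
  rows 48-55 [x1,x2,x3=110]: 01001100  (ones: 3)
  rows 56-63 [x1,x2,x3=111]: 11001100  (ones: 4)
Satisfying assignments = 3+4+3+4+3+4+3+4 = 28

28


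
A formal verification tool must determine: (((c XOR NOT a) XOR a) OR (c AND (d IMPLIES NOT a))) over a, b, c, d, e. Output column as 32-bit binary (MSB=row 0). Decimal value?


Formula: (((c XOR NOT a) XOR a) OR (c AND (d IMPLIES NOT a))) over a, b, c, d, e (32 rows)
Evaluate each row (bits = a,b,c,d,e, MSB first):
  row 0 [00000]: (((0 XOR NOT 0) XOR 0) OR (0 AND (0 IMPLIES NOT 0))) -> 1
  row 1 [00001]: (((0 XOR NOT 0) XOR 0) OR (0 AND (0 IMPLIES NOT 0))) -> 1
  row 2 [00010]: (((0 XOR NOT 0) XOR 0) OR (0 AND (1 IMPLIES NOT 0))) -> 1
  row 3 [00011]: (((0 XOR NOT 0) XOR 0) OR (0 AND (1 IMPLIES NOT 0))) -> 1
  row 4 [00100]: (((1 XOR NOT 0) XOR 0) OR (1 AND (0 IMPLIES NOT 0))) -> 1
  row 5 [00101]: (((1 XOR NOT 0) XOR 0) OR (1 AND (0 IMPLIES NOT 0))) -> 1
  row 6 [00110]: (((1 XOR NOT 0) XOR 0) OR (1 AND (1 IMPLIES NOT 0))) -> 1
  row 7 [00111]: (((1 XOR NOT 0) XOR 0) OR (1 AND (1 IMPLIES NOT 0))) -> 1
  row 8 [01000]: (((0 XOR NOT 0) XOR 0) OR (0 AND (0 IMPLIES NOT 0))) -> 1
  row 9 [01001]: (((0 XOR NOT 0) XOR 0) OR (0 AND (0 IMPLIES NOT 0))) -> 1
  row 10 [01010]: (((0 XOR NOT 0) XOR 0) OR (0 AND (1 IMPLIES NOT 0))) -> 1
  row 11 [01011]: (((0 XOR NOT 0) XOR 0) OR (0 AND (1 IMPLIES NOT 0))) -> 1
  row 12 [01100]: (((1 XOR NOT 0) XOR 0) OR (1 AND (0 IMPLIES NOT 0))) -> 1
  row 13 [01101]: (((1 XOR NOT 0) XOR 0) OR (1 AND (0 IMPLIES NOT 0))) -> 1
  row 14 [01110]: (((1 XOR NOT 0) XOR 0) OR (1 AND (1 IMPLIES NOT 0))) -> 1
  row 15 [01111]: (((1 XOR NOT 0) XOR 0) OR (1 AND (1 IMPLIES NOT 0))) -> 1
  row 16 [10000]: (((0 XOR NOT 1) XOR 1) OR (0 AND (0 IMPLIES NOT 1))) -> 1
  row 17 [10001]: (((0 XOR NOT 1) XOR 1) OR (0 AND (0 IMPLIES NOT 1))) -> 1
  row 18 [10010]: (((0 XOR NOT 1) XOR 1) OR (0 AND (1 IMPLIES NOT 1))) -> 1
  row 19 [10011]: (((0 XOR NOT 1) XOR 1) OR (0 AND (1 IMPLIES NOT 1))) -> 1
  row 20 [10100]: (((1 XOR NOT 1) XOR 1) OR (1 AND (0 IMPLIES NOT 1))) -> 1
  row 21 [10101]: (((1 XOR NOT 1) XOR 1) OR (1 AND (0 IMPLIES NOT 1))) -> 1
  row 22 [10110]: (((1 XOR NOT 1) XOR 1) OR (1 AND (1 IMPLIES NOT 1))) -> 0
  row 23 [10111]: (((1 XOR NOT 1) XOR 1) OR (1 AND (1 IMPLIES NOT 1))) -> 0
  row 24 [11000]: (((0 XOR NOT 1) XOR 1) OR (0 AND (0 IMPLIES NOT 1))) -> 1
  row 25 [11001]: (((0 XOR NOT 1) XOR 1) OR (0 AND (0 IMPLIES NOT 1))) -> 1
  row 26 [11010]: (((0 XOR NOT 1) XOR 1) OR (0 AND (1 IMPLIES NOT 1))) -> 1
  row 27 [11011]: (((0 XOR NOT 1) XOR 1) OR (0 AND (1 IMPLIES NOT 1))) -> 1
  row 28 [11100]: (((1 XOR NOT 1) XOR 1) OR (1 AND (0 IMPLIES NOT 1))) -> 1
  row 29 [11101]: (((1 XOR NOT 1) XOR 1) OR (1 AND (0 IMPLIES NOT 1))) -> 1
  row 30 [11110]: (((1 XOR NOT 1) XOR 1) OR (1 AND (1 IMPLIES NOT 1))) -> 0
  row 31 [11111]: (((1 XOR NOT 1) XOR 1) OR (1 AND (1 IMPLIES NOT 1))) -> 0
Full result column, 4 rows per line (a,b,c fixed per line; d,e runs 00..11 left to right):
  rows 0-3 [a,b,c=000]: 1111  = hex F
  rows 4-7 [a,b,c=001]: 1111  = hex F
  rows 8-11 [a,b,c=010]: 1111  = hex F
  rows 12-15 [a,b,c=011]: 1111  = hex F
  rows 16-19 [a,b,c=100]: 1111  = hex F
  rows 20-23 [a,b,c=101]: 1100  = hex C
  rows 24-27 [a,b,c=110]: 1111  = hex F
  rows 28-31 [a,b,c=111]: 1100  = hex C
Output column (row 0 .. row 31) = 11111111111111111111110011111100
Output column grouped in 4s = 1111 1111 1111 1111 1111 1100 1111 1100 = 0xFFFFFCFC
Convert to decimal digit by digit (value = value*16 + digit):
  F -> 15
  15*16 + 15 (F) = 255
  255*16 + 15 (F) = 4095
  4095*16 + 15 (F) = 65535
  65535*16 + 15 (F) = 1048575
  1048575*16 + 12 (C) = 16777212
  16777212*16 + 15 (F) = 268435407
  268435407*16 + 12 (C) = 4294966524
Decimal = 4294966524

4294966524


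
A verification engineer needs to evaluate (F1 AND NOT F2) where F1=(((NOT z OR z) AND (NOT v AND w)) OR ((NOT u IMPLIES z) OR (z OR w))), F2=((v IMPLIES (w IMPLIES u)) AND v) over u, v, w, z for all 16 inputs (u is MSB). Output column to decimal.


F1 = (((NOT z OR z) AND (NOT v AND w)) OR ((NOT u IMPLIES z) OR (z OR w)))
F2 = ((v IMPLIES (w IMPLIES u)) AND v)
Counterexample to F1=>F2 is where F1=1 and F2=0.
Evaluate each row (bits = u,v,w,z, MSB first):
  row 0 [0000]: F1=0 F2=0 -> F1&~F2 -> 0
  row 1 [0001]: F1=1 F2=0 -> F1&~F2 -> 1
  row 2 [0010]: F1=1 F2=0 -> F1&~F2 -> 1
  row 3 [0011]: F1=1 F2=0 -> F1&~F2 -> 1
  row 4 [0100]: F1=0 F2=1 -> F1&~F2 -> 0
  row 5 [0101]: F1=1 F2=1 -> F1&~F2 -> 0
  row 6 [0110]: F1=1 F2=0 -> F1&~F2 -> 1
  row 7 [0111]: F1=1 F2=0 -> F1&~F2 -> 1
  row 8 [1000]: F1=1 F2=0 -> F1&~F2 -> 1
  row 9 [1001]: F1=1 F2=0 -> F1&~F2 -> 1
  row 10 [1010]: F1=1 F2=0 -> F1&~F2 -> 1
  row 11 [1011]: F1=1 F2=0 -> F1&~F2 -> 1
  row 12 [1100]: F1=1 F2=1 -> F1&~F2 -> 0
  row 13 [1101]: F1=1 F2=1 -> F1&~F2 -> 0
  row 14 [1110]: F1=1 F2=1 -> F1&~F2 -> 0
  row 15 [1111]: F1=1 F2=1 -> F1&~F2 -> 0
Full result column, 4 rows per line (u,v fixed per line; w,z runs 00..11 left to right):
  rows 0-3 [u,v=00]: 0111  = hex 7
  rows 4-7 [u,v=01]: 0011  = hex 3
  rows 8-11 [u,v=10]: 1111  = hex F
  rows 12-15 [u,v=11]: 0000  = hex 0
Counterexample vector (row 0 .. row 15) = 0111001111110000
Output column grouped in 4s = 0111 0011 1111 0000 = 0x73F0
Convert to decimal digit by digit (value = value*16 + digit):
  7 -> 7
  7*16 + 3 = 115
  115*16 + 15 (F) = 1855
  1855*16 + 0 = 29680
Decimal = 29680

29680


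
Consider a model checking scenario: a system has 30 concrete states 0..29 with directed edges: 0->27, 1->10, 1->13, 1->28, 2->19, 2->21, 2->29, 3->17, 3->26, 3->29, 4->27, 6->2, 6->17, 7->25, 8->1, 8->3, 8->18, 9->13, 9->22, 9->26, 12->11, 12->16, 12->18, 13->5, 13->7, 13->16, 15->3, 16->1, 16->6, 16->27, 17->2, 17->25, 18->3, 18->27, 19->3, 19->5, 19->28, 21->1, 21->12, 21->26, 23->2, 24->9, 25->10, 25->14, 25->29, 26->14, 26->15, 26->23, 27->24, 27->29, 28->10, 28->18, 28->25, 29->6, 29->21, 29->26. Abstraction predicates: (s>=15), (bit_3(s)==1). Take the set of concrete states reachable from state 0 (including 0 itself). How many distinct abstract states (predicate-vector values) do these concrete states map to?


BFS from 0:
Concrete reachable: {0, 1, 2, 3, 5, 6, 7, 9, 10, 11, 12, 13, 14, 15, 16, 17, 18, 19, 21, 22, 23, 24, 25, 26, 27, 28, 29}
Abstract via predicates (s>=15), (bit_3(s)==1):
  (0,0) <- {0, 1, 2, 3, 5, 6, 7}
  (0,1) <- {9, 10, 11, 12, 13, 14}
  (1,0) <- {16, 17, 18, 19, 21, 22, 23}
  (1,1) <- {15, 24, 25, 26, 27, 28, 29}
Distinct abstract states = 4

4


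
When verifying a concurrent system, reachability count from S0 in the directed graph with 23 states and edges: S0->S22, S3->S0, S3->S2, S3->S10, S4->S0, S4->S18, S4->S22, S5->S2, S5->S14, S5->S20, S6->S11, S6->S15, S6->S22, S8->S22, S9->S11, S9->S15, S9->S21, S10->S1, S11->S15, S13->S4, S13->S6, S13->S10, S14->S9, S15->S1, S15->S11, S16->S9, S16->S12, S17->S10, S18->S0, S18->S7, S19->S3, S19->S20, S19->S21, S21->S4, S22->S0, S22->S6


BFS from S0:
  layer 0: {S0}
  layer 1: {S22}
  layer 2: {S6}
  layer 3: {S11, S15}
  layer 4: {S1}
Reachable set: {S0, S1, S6, S11, S15, S22}
Count = 6

6


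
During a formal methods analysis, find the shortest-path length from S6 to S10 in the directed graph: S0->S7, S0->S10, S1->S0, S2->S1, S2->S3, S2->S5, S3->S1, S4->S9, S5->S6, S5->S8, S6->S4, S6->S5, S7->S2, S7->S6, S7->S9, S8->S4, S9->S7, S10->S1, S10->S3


BFS layer-by-layer from S6:
  dist 0: {S6}
  dist 1: {S4, S5}
  dist 2: {S8, S9}
  dist 3: {S7}
  dist 4: {S2}
  dist 5: {S1, S3}
  dist 6: {S0}
  dist 7: {S10}
  -> S10 reached at distance 7
Shortest path length = 7

7


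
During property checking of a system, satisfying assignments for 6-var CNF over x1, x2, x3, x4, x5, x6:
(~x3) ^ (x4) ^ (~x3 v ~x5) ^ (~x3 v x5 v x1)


CNF with 4 clauses over 6 vars (64 assignments).
An assignment satisfies CNF iff every clause has >=1 true literal.
Check each row (bits = x1,x2,x3,x4,x5,x6; clause T/F shown):
  row 0 [000000]: clauses=TFTT -> 0
  row 1 [000001]: clauses=TFTT -> 0
  row 2 [000010]: clauses=TFTT -> 0
  row 3 [000011]: clauses=TFTT -> 0
  row 4 [000100]: clauses=TTTT -> 1
  (every remaining row is evaluated the same way; all 64 results are listed next)
Full result column, 8 rows per line (x1,x2,x3 fixed per line; x4,x5,x6 runs 000..111 left to right):
  rows 0-7 [x1,x2,x3=000]: 00001111  (ones: 4)
  rows 8-15 [x1,x2,x3=001]: 00000000  (ones: 0)
  rows 16-23 [x1,x2,x3=010]: 00001111  (ones: 4)
  rows 24-31 [x1,x2,x3=011]: 00000000  (ones: 0)
  rows 32-39 [x1,x2,x3=100]: 00001111  (ones: 4)
  rows 40-47 [x1,x2,x3=101]: 00000000  (ones: 0)
  rows 48-55 [x1,x2,x3=110]: 00001111  (ones: 4)
  rows 56-63 [x1,x2,x3=111]: 00000000  (ones: 0)
Satisfying assignments = 4+0+4+0+4+0+4+0 = 16

16


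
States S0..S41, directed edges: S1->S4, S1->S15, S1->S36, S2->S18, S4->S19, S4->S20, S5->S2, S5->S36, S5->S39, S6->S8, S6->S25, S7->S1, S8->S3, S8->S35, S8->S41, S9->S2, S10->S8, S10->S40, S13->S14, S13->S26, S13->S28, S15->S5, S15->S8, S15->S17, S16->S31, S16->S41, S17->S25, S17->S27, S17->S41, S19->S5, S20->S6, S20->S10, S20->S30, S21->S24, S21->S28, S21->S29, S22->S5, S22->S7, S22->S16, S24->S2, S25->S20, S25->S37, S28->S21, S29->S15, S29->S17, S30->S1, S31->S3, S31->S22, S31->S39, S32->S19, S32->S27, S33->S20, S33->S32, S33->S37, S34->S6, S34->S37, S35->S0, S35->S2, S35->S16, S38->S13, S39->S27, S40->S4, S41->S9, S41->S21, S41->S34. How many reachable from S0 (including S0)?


BFS from S0:
  layer 0: {S0}
Reachable set: {S0}
Count = 1

1


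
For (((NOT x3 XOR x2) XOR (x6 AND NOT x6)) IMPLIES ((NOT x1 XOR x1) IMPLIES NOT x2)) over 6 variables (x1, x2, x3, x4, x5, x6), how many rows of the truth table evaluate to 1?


Formula: (((NOT x3 XOR x2) XOR (x6 AND NOT x6)) IMPLIES ((NOT x1 XOR x1) IMPLIES NOT x2)) over 6 vars (64 rows)
Evaluate each row (x1, x2, x3, x4, x5, x6 as bits, MSB first):
  row 0 [000000]: (((NOT 0 XOR 0) XOR (0 AND NOT 0)) IMPLIES ((NOT 0 XOR 0) IMPLIES NOT 0)) -> 1
  row 1 [000001]: (((NOT 0 XOR 0) XOR (1 AND NOT 1)) IMPLIES ((NOT 0 XOR 0) IMPLIES NOT 0)) -> 1
  row 2 [000010]: (((NOT 0 XOR 0) XOR (0 AND NOT 0)) IMPLIES ((NOT 0 XOR 0) IMPLIES NOT 0)) -> 1
  row 3 [000011]: (((NOT 0 XOR 0) XOR (1 AND NOT 1)) IMPLIES ((NOT 0 XOR 0) IMPLIES NOT 0)) -> 1
  row 4 [000100]: (((NOT 0 XOR 0) XOR (0 AND NOT 0)) IMPLIES ((NOT 0 XOR 0) IMPLIES NOT 0)) -> 1
  (every remaining row is evaluated the same way; all 64 results are listed next)
Full result column, 8 rows per line (x1,x2,x3 fixed per line; x4,x5,x6 runs 000..111 left to right):
  rows 0-7 [x1,x2,x3=000]: 11111111  (ones: 8)
  rows 8-15 [x1,x2,x3=001]: 11111111  (ones: 8)
  rows 16-23 [x1,x2,x3=010]: 11111111  (ones: 8)
  rows 24-31 [x1,x2,x3=011]: 00000000  (ones: 0)
  rows 32-39 [x1,x2,x3=100]: 11111111  (ones: 8)
  rows 40-47 [x1,x2,x3=101]: 11111111  (ones: 8)
  rows 48-55 [x1,x2,x3=110]: 11111111  (ones: 8)
  rows 56-63 [x1,x2,x3=111]: 00000000  (ones: 0)
Count of 1-rows = 8+8+8+0+8+8+8+0 = 48

48


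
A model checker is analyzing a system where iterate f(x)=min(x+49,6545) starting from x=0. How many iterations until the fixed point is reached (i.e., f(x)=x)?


Step 1: x=0, cap=6545, increment=49
Step 2: x grows by 49 each step until capped at 6545; fixed point is x=6545
Step 3: iterations = ceil(6545/49) = 134

134


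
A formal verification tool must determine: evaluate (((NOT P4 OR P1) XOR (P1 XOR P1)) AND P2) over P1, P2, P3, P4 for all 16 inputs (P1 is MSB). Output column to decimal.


Formula: (((NOT P4 OR P1) XOR (P1 XOR P1)) AND P2) over P1, P2, P3, P4 (16 rows)
Evaluate each row (bits = P1,P2,P3,P4, MSB first):
  row 0 [0000]: (((NOT 0 OR 0) XOR (0 XOR 0)) AND 0) -> 0
  row 1 [0001]: (((NOT 1 OR 0) XOR (0 XOR 0)) AND 0) -> 0
  row 2 [0010]: (((NOT 0 OR 0) XOR (0 XOR 0)) AND 0) -> 0
  row 3 [0011]: (((NOT 1 OR 0) XOR (0 XOR 0)) AND 0) -> 0
  row 4 [0100]: (((NOT 0 OR 0) XOR (0 XOR 0)) AND 1) -> 1
  row 5 [0101]: (((NOT 1 OR 0) XOR (0 XOR 0)) AND 1) -> 0
  row 6 [0110]: (((NOT 0 OR 0) XOR (0 XOR 0)) AND 1) -> 1
  row 7 [0111]: (((NOT 1 OR 0) XOR (0 XOR 0)) AND 1) -> 0
  row 8 [1000]: (((NOT 0 OR 1) XOR (1 XOR 1)) AND 0) -> 0
  row 9 [1001]: (((NOT 1 OR 1) XOR (1 XOR 1)) AND 0) -> 0
  row 10 [1010]: (((NOT 0 OR 1) XOR (1 XOR 1)) AND 0) -> 0
  row 11 [1011]: (((NOT 1 OR 1) XOR (1 XOR 1)) AND 0) -> 0
  row 12 [1100]: (((NOT 0 OR 1) XOR (1 XOR 1)) AND 1) -> 1
  row 13 [1101]: (((NOT 1 OR 1) XOR (1 XOR 1)) AND 1) -> 1
  row 14 [1110]: (((NOT 0 OR 1) XOR (1 XOR 1)) AND 1) -> 1
  row 15 [1111]: (((NOT 1 OR 1) XOR (1 XOR 1)) AND 1) -> 1
Full result column, 4 rows per line (P1,P2 fixed per line; P3,P4 runs 00..11 left to right):
  rows 0-3 [P1,P2=00]: 0000  = hex 0
  rows 4-7 [P1,P2=01]: 1010  = hex A
  rows 8-11 [P1,P2=10]: 0000  = hex 0
  rows 12-15 [P1,P2=11]: 1111  = hex F
Output column (row 0 .. row 15) = 0000101000001111
Output column grouped in 4s = 0000 1010 0000 1111 = 0x0A0F
Convert to decimal digit by digit (value = value*16 + digit):
  0 -> 0
  0*16 + 10 (A) = 10
  10*16 + 0 = 160
  160*16 + 15 (F) = 2575
Decimal = 2575

2575


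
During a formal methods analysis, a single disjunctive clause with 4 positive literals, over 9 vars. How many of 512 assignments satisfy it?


Step 1: Total=2^9=512
Step 2: Unsat when all 4 false: 2^5=32
Step 3: Sat=512-32=480

480


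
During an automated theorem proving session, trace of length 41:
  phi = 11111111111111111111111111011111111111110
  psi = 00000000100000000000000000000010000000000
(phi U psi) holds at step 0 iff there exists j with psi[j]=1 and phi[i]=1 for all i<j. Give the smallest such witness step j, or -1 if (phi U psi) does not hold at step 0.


(phi U psi) at 0: need smallest j with psi[j]=1 and phi[i]=1 for all i in [0,j).
Scan from step 0:
  step 0: phi=1, psi=0 -> continue
  step 1: phi=1, psi=0 -> continue
  step 2: phi=1, psi=0 -> continue
  step 3: phi=1, psi=0 -> continue
  step 8: psi=1 and phi held for [0,8) -> witness found
Witness step = 8

8


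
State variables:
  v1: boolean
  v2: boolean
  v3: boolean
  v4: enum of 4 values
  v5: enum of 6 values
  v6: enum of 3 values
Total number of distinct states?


State space = product of domain sizes of all variables.
Domain sizes:
  v1 (boolean): 2
  v2 (boolean): 2
  v3 (boolean): 2
  v4 (enum of 4 values): 4
  v5 (enum of 6 values): 6
  v6 (enum of 3 values): 3
Product = 2 * 2 * 2 * 4 * 6 * 3 = 576

576


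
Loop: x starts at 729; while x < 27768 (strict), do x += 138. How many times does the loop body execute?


Step 1: x goes from 729 toward 27768 by 138; the body runs while x<27768, so iterations = ceil((bound-start)/step)
Step 2: Distance=27039
Step 3: ceil(27039/138)=196

196


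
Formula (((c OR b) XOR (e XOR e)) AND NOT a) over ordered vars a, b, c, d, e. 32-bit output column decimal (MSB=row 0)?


Formula: (((c OR b) XOR (e XOR e)) AND NOT a) over a, b, c, d, e (32 rows)
Evaluate each row (bits = a,b,c,d,e, MSB first):
  row 0 [00000]: (((0 OR 0) XOR (0 XOR 0)) AND NOT 0) -> 0
  row 1 [00001]: (((0 OR 0) XOR (1 XOR 1)) AND NOT 0) -> 0
  row 2 [00010]: (((0 OR 0) XOR (0 XOR 0)) AND NOT 0) -> 0
  row 3 [00011]: (((0 OR 0) XOR (1 XOR 1)) AND NOT 0) -> 0
  row 4 [00100]: (((1 OR 0) XOR (0 XOR 0)) AND NOT 0) -> 1
  row 5 [00101]: (((1 OR 0) XOR (1 XOR 1)) AND NOT 0) -> 1
  row 6 [00110]: (((1 OR 0) XOR (0 XOR 0)) AND NOT 0) -> 1
  row 7 [00111]: (((1 OR 0) XOR (1 XOR 1)) AND NOT 0) -> 1
  row 8 [01000]: (((0 OR 1) XOR (0 XOR 0)) AND NOT 0) -> 1
  row 9 [01001]: (((0 OR 1) XOR (1 XOR 1)) AND NOT 0) -> 1
  row 10 [01010]: (((0 OR 1) XOR (0 XOR 0)) AND NOT 0) -> 1
  row 11 [01011]: (((0 OR 1) XOR (1 XOR 1)) AND NOT 0) -> 1
  row 12 [01100]: (((1 OR 1) XOR (0 XOR 0)) AND NOT 0) -> 1
  row 13 [01101]: (((1 OR 1) XOR (1 XOR 1)) AND NOT 0) -> 1
  row 14 [01110]: (((1 OR 1) XOR (0 XOR 0)) AND NOT 0) -> 1
  row 15 [01111]: (((1 OR 1) XOR (1 XOR 1)) AND NOT 0) -> 1
  row 16 [10000]: (((0 OR 0) XOR (0 XOR 0)) AND NOT 1) -> 0
  row 17 [10001]: (((0 OR 0) XOR (1 XOR 1)) AND NOT 1) -> 0
  row 18 [10010]: (((0 OR 0) XOR (0 XOR 0)) AND NOT 1) -> 0
  row 19 [10011]: (((0 OR 0) XOR (1 XOR 1)) AND NOT 1) -> 0
  row 20 [10100]: (((1 OR 0) XOR (0 XOR 0)) AND NOT 1) -> 0
  row 21 [10101]: (((1 OR 0) XOR (1 XOR 1)) AND NOT 1) -> 0
  row 22 [10110]: (((1 OR 0) XOR (0 XOR 0)) AND NOT 1) -> 0
  row 23 [10111]: (((1 OR 0) XOR (1 XOR 1)) AND NOT 1) -> 0
  row 24 [11000]: (((0 OR 1) XOR (0 XOR 0)) AND NOT 1) -> 0
  row 25 [11001]: (((0 OR 1) XOR (1 XOR 1)) AND NOT 1) -> 0
  row 26 [11010]: (((0 OR 1) XOR (0 XOR 0)) AND NOT 1) -> 0
  row 27 [11011]: (((0 OR 1) XOR (1 XOR 1)) AND NOT 1) -> 0
  row 28 [11100]: (((1 OR 1) XOR (0 XOR 0)) AND NOT 1) -> 0
  row 29 [11101]: (((1 OR 1) XOR (1 XOR 1)) AND NOT 1) -> 0
  row 30 [11110]: (((1 OR 1) XOR (0 XOR 0)) AND NOT 1) -> 0
  row 31 [11111]: (((1 OR 1) XOR (1 XOR 1)) AND NOT 1) -> 0
Full result column, 4 rows per line (a,b,c fixed per line; d,e runs 00..11 left to right):
  rows 0-3 [a,b,c=000]: 0000  = hex 0
  rows 4-7 [a,b,c=001]: 1111  = hex F
  rows 8-11 [a,b,c=010]: 1111  = hex F
  rows 12-15 [a,b,c=011]: 1111  = hex F
  rows 16-19 [a,b,c=100]: 0000  = hex 0
  rows 20-23 [a,b,c=101]: 0000  = hex 0
  rows 24-27 [a,b,c=110]: 0000  = hex 0
  rows 28-31 [a,b,c=111]: 0000  = hex 0
Output column (row 0 .. row 31) = 00001111111111110000000000000000
Output column grouped in 4s = 0000 1111 1111 1111 0000 0000 0000 0000 = 0x0FFF0000
Convert to decimal digit by digit (value = value*16 + digit):
  0 -> 0
  0*16 + 15 (F) = 15
  15*16 + 15 (F) = 255
  255*16 + 15 (F) = 4095
  4095*16 + 0 = 65520
  65520*16 + 0 = 1048320
  1048320*16 + 0 = 16773120
  16773120*16 + 0 = 268369920
Decimal = 268369920

268369920


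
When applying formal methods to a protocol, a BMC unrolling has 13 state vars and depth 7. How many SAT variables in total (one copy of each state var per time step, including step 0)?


BMC unrolls to depth k, creating one copy of each state var for steps 0..k.
Step count = 7 + 1 = 8 (steps 0 through 7)
Vars per step = 13
Total = 13 * 8 = 104

104


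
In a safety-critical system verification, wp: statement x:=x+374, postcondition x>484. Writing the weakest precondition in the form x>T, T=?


Formula: wp(x:=E, P) = P[E/x] (substitute E for x in postcondition)
Step 1: Postcondition: x>484
Step 2: Substitute x+374 for x: x+374>484
Step 3: Solve for x: x > 484-374 = 110

110


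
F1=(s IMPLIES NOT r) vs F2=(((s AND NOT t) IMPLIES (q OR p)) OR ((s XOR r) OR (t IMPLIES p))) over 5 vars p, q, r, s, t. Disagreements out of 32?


F1 = (s IMPLIES NOT r)
F2 = (((s AND NOT t) IMPLIES (q OR p)) OR ((s XOR r) OR (t IMPLIES p)))
Evaluate both on each of 32 rows (bits = p,q,r,s,t):
  row 0 [00000]: F1=1 F2=1 -> 0
  row 1 [00001]: F1=1 F2=1 -> 0
  row 2 [00010]: F1=1 F2=1 -> 0
  row 3 [00011]: F1=1 F2=1 -> 0
  row 4 [00100]: F1=1 F2=1 -> 0
  row 5 [00101]: F1=1 F2=1 -> 0
  row 6 [00110]: F1=0 F2=1 (differ) -> 1
  row 7 [00111]: F1=0 F2=1 (differ) -> 1
  row 8 [01000]: F1=1 F2=1 -> 0
  row 9 [01001]: F1=1 F2=1 -> 0
  row 10 [01010]: F1=1 F2=1 -> 0
  row 11 [01011]: F1=1 F2=1 -> 0
  row 12 [01100]: F1=1 F2=1 -> 0
  row 13 [01101]: F1=1 F2=1 -> 0
  row 14 [01110]: F1=0 F2=1 (differ) -> 1
  row 15 [01111]: F1=0 F2=1 (differ) -> 1
  row 16 [10000]: F1=1 F2=1 -> 0
  row 17 [10001]: F1=1 F2=1 -> 0
  row 18 [10010]: F1=1 F2=1 -> 0
  row 19 [10011]: F1=1 F2=1 -> 0
  row 20 [10100]: F1=1 F2=1 -> 0
  row 21 [10101]: F1=1 F2=1 -> 0
  row 22 [10110]: F1=0 F2=1 (differ) -> 1
  row 23 [10111]: F1=0 F2=1 (differ) -> 1
  row 24 [11000]: F1=1 F2=1 -> 0
  row 25 [11001]: F1=1 F2=1 -> 0
  row 26 [11010]: F1=1 F2=1 -> 0
  row 27 [11011]: F1=1 F2=1 -> 0
  row 28 [11100]: F1=1 F2=1 -> 0
  row 29 [11101]: F1=1 F2=1 -> 0
  row 30 [11110]: F1=0 F2=1 (differ) -> 1
  row 31 [11111]: F1=0 F2=1 (differ) -> 1
Full result column, 8 rows per line (p,q fixed per line; r,s,t runs 000..111 left to right):
  rows 0-7 [p,q=00]: 00000011  (ones: 2)
  rows 8-15 [p,q=01]: 00000011  (ones: 2)
  rows 16-23 [p,q=10]: 00000011  (ones: 2)
  rows 24-31 [p,q=11]: 00000011  (ones: 2)
Disagreements = 2+2+2+2 = 8

8


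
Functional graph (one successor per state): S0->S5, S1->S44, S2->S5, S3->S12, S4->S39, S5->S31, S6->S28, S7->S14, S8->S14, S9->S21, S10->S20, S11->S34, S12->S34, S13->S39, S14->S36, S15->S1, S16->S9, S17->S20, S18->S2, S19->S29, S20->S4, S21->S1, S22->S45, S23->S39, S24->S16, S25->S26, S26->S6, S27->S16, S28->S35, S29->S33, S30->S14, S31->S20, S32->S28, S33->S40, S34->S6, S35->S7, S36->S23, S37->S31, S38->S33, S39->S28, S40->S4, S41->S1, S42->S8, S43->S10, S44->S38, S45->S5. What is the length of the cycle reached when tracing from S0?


Trace from S0 until a state repeats:
  S0 -> S5 -> S31 -> S20 -> S4 -> S39 -> S28 -> S35 -> S7 -> S14 -> S36 -> S23 -> S39
S39 first seen at step 5, revisited at step 12.
Cycle length = 12 - 5 = 7

7


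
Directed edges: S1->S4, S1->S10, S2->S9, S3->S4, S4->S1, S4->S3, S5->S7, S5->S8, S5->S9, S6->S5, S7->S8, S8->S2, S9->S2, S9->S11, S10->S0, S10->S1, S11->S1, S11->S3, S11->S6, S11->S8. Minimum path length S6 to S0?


BFS layer-by-layer from S6:
  dist 0: {S6}
  dist 1: {S5}
  dist 2: {S7, S8, S9}
  dist 3: {S2, S11}
  dist 4: {S1, S3}
  dist 5: {S4, S10}
  dist 6: {S0}
  -> S0 reached at distance 6
Shortest path length = 6

6


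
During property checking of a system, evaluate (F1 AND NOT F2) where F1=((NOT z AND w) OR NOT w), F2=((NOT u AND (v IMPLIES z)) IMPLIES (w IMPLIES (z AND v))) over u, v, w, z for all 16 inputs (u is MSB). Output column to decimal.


F1 = ((NOT z AND w) OR NOT w)
F2 = ((NOT u AND (v IMPLIES z)) IMPLIES (w IMPLIES (z AND v)))
Counterexample to F1=>F2 is where F1=1 and F2=0.
Evaluate each row (bits = u,v,w,z, MSB first):
  row 0 [0000]: F1=1 F2=1 -> F1&~F2 -> 0
  row 1 [0001]: F1=1 F2=1 -> F1&~F2 -> 0
  row 2 [0010]: F1=1 F2=0 -> F1&~F2 -> 1
  row 3 [0011]: F1=0 F2=0 -> F1&~F2 -> 0
  row 4 [0100]: F1=1 F2=1 -> F1&~F2 -> 0
  row 5 [0101]: F1=1 F2=1 -> F1&~F2 -> 0
  row 6 [0110]: F1=1 F2=1 -> F1&~F2 -> 0
  row 7 [0111]: F1=0 F2=1 -> F1&~F2 -> 0
  row 8 [1000]: F1=1 F2=1 -> F1&~F2 -> 0
  row 9 [1001]: F1=1 F2=1 -> F1&~F2 -> 0
  row 10 [1010]: F1=1 F2=1 -> F1&~F2 -> 0
  row 11 [1011]: F1=0 F2=1 -> F1&~F2 -> 0
  row 12 [1100]: F1=1 F2=1 -> F1&~F2 -> 0
  row 13 [1101]: F1=1 F2=1 -> F1&~F2 -> 0
  row 14 [1110]: F1=1 F2=1 -> F1&~F2 -> 0
  row 15 [1111]: F1=0 F2=1 -> F1&~F2 -> 0
Full result column, 4 rows per line (u,v fixed per line; w,z runs 00..11 left to right):
  rows 0-3 [u,v=00]: 0010  = hex 2
  rows 4-7 [u,v=01]: 0000  = hex 0
  rows 8-11 [u,v=10]: 0000  = hex 0
  rows 12-15 [u,v=11]: 0000  = hex 0
Counterexample vector (row 0 .. row 15) = 0010000000000000
Output column grouped in 4s = 0010 0000 0000 0000 = 0x2000
Convert to decimal digit by digit (value = value*16 + digit):
  2 -> 2
  2*16 + 0 = 32
  32*16 + 0 = 512
  512*16 + 0 = 8192
Decimal = 8192

8192


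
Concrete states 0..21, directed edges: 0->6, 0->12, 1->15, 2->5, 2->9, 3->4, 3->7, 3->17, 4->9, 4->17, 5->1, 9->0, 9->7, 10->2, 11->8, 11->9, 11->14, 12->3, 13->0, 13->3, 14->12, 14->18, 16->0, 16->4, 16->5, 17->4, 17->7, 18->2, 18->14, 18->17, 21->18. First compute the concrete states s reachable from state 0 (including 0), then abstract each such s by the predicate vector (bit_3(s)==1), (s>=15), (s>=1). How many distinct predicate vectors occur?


BFS from 0:
Concrete reachable: {0, 3, 4, 6, 7, 9, 12, 17}
Abstract via predicates (bit_3(s)==1), (s>=15), (s>=1):
  (0,0,0) <- {0}
  (0,0,1) <- {3, 4, 6, 7}
  (0,1,1) <- {17}
  (1,0,1) <- {9, 12}
Distinct abstract states = 4

4


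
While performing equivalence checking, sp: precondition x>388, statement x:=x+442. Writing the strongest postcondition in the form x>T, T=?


Formula: sp(P, x:=E) = exists old_x. (x = E[old_x/x]) AND P[old_x/x] (old_x is the value of x before the assignment; eliminate old_x by solving x = E[old_x/x] for old_x)
Step 1: Precondition P: x>388, i.e. old_x > 388
Step 2: Assignment gives x = old_x + 442, so old_x = x - 442
Step 3: Substitute into P: x - 442 > 388
Step 4: Simplify: x > 388+442 = 830

830


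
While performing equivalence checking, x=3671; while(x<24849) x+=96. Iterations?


Step 1: x goes from 3671 toward 24849 by 96; the body runs while x<24849, so iterations = ceil((bound-start)/step)
Step 2: Distance=21178
Step 3: ceil(21178/96)=221

221


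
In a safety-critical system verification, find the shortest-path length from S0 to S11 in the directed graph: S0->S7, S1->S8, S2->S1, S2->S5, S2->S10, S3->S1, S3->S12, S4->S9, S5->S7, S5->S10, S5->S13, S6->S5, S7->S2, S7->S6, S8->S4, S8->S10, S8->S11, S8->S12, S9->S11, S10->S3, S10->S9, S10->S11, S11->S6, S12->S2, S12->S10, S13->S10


BFS layer-by-layer from S0:
  dist 0: {S0}
  dist 1: {S7}
  dist 2: {S2, S6}
  dist 3: {S1, S5, S10}
  dist 4: {S3, S8, S9, S11, S13}
  -> S11 reached at distance 4
Shortest path length = 4

4


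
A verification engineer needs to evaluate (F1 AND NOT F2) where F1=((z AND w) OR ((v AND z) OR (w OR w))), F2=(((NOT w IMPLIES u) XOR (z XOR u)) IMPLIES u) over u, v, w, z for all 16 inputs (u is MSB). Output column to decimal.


F1 = ((z AND w) OR ((v AND z) OR (w OR w)))
F2 = (((NOT w IMPLIES u) XOR (z XOR u)) IMPLIES u)
Counterexample to F1=>F2 is where F1=1 and F2=0.
Evaluate each row (bits = u,v,w,z, MSB first):
  row 0 [0000]: F1=0 F2=1 -> F1&~F2 -> 0
  row 1 [0001]: F1=0 F2=0 -> F1&~F2 -> 0
  row 2 [0010]: F1=1 F2=0 -> F1&~F2 -> 1
  row 3 [0011]: F1=1 F2=1 -> F1&~F2 -> 0
  row 4 [0100]: F1=0 F2=1 -> F1&~F2 -> 0
  row 5 [0101]: F1=1 F2=0 -> F1&~F2 -> 1
  row 6 [0110]: F1=1 F2=0 -> F1&~F2 -> 1
  row 7 [0111]: F1=1 F2=1 -> F1&~F2 -> 0
  row 8 [1000]: F1=0 F2=1 -> F1&~F2 -> 0
  row 9 [1001]: F1=0 F2=1 -> F1&~F2 -> 0
  row 10 [1010]: F1=1 F2=1 -> F1&~F2 -> 0
  row 11 [1011]: F1=1 F2=1 -> F1&~F2 -> 0
  row 12 [1100]: F1=0 F2=1 -> F1&~F2 -> 0
  row 13 [1101]: F1=1 F2=1 -> F1&~F2 -> 0
  row 14 [1110]: F1=1 F2=1 -> F1&~F2 -> 0
  row 15 [1111]: F1=1 F2=1 -> F1&~F2 -> 0
Full result column, 4 rows per line (u,v fixed per line; w,z runs 00..11 left to right):
  rows 0-3 [u,v=00]: 0010  = hex 2
  rows 4-7 [u,v=01]: 0110  = hex 6
  rows 8-11 [u,v=10]: 0000  = hex 0
  rows 12-15 [u,v=11]: 0000  = hex 0
Counterexample vector (row 0 .. row 15) = 0010011000000000
Output column grouped in 4s = 0010 0110 0000 0000 = 0x2600
Convert to decimal digit by digit (value = value*16 + digit):
  2 -> 2
  2*16 + 6 = 38
  38*16 + 0 = 608
  608*16 + 0 = 9728
Decimal = 9728

9728


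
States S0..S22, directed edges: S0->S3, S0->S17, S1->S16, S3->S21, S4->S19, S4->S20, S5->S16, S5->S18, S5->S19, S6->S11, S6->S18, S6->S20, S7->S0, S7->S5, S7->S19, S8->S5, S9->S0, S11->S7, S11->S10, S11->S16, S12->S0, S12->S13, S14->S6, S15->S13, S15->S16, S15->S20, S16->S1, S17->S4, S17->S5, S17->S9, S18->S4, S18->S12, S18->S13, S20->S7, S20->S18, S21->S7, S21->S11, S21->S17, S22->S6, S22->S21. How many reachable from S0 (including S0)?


BFS from S0:
  layer 0: {S0}
  layer 1: {S3, S17}
  layer 2: {S4, S5, S9, S21}
  layer 3: {S7, S11, S16, S18, S19, S20}
  layer 4: {S1, S10, S12, S13}
Reachable set: {S0, S1, S3, S4, S5, S7, S9, S10, S11, S12, S13, S16, S17, S18, S19, S20, S21}
Count = 17

17


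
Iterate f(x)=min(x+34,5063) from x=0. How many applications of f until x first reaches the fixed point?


Step 1: x=0, cap=5063, increment=34
Step 2: x grows by 34 each step until capped at 5063; fixed point is x=5063
Step 3: iterations = ceil(5063/34) = 149

149


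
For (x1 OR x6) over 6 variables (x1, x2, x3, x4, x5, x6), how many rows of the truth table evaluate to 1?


Formula: (x1 OR x6) over 6 vars (64 rows)
Evaluate each row (x1, x2, x3, x4, x5, x6 as bits, MSB first):
  row 0 [000000]: (0 OR 0) -> 0
  row 1 [000001]: (0 OR 1) -> 1
  row 2 [000010]: (0 OR 0) -> 0
  row 3 [000011]: (0 OR 1) -> 1
  row 4 [000100]: (0 OR 0) -> 0
  (every remaining row is evaluated the same way; all 64 results are listed next)
Full result column, 8 rows per line (x1,x2,x3 fixed per line; x4,x5,x6 runs 000..111 left to right):
  rows 0-7 [x1,x2,x3=000]: 01010101  (ones: 4)
  rows 8-15 [x1,x2,x3=001]: 01010101  (ones: 4)
  rows 16-23 [x1,x2,x3=010]: 01010101  (ones: 4)
  rows 24-31 [x1,x2,x3=011]: 01010101  (ones: 4)
  rows 32-39 [x1,x2,x3=100]: 11111111  (ones: 8)
  rows 40-47 [x1,x2,x3=101]: 11111111  (ones: 8)
  rows 48-55 [x1,x2,x3=110]: 11111111  (ones: 8)
  rows 56-63 [x1,x2,x3=111]: 11111111  (ones: 8)
Count of 1-rows = 4+4+4+4+8+8+8+8 = 48

48


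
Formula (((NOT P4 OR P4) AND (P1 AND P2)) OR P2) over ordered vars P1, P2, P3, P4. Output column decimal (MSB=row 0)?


Formula: (((NOT P4 OR P4) AND (P1 AND P2)) OR P2) over P1, P2, P3, P4 (16 rows)
Evaluate each row (bits = P1,P2,P3,P4, MSB first):
  row 0 [0000]: (((NOT 0 OR 0) AND (0 AND 0)) OR 0) -> 0
  row 1 [0001]: (((NOT 1 OR 1) AND (0 AND 0)) OR 0) -> 0
  row 2 [0010]: (((NOT 0 OR 0) AND (0 AND 0)) OR 0) -> 0
  row 3 [0011]: (((NOT 1 OR 1) AND (0 AND 0)) OR 0) -> 0
  row 4 [0100]: (((NOT 0 OR 0) AND (0 AND 1)) OR 1) -> 1
  row 5 [0101]: (((NOT 1 OR 1) AND (0 AND 1)) OR 1) -> 1
  row 6 [0110]: (((NOT 0 OR 0) AND (0 AND 1)) OR 1) -> 1
  row 7 [0111]: (((NOT 1 OR 1) AND (0 AND 1)) OR 1) -> 1
  row 8 [1000]: (((NOT 0 OR 0) AND (1 AND 0)) OR 0) -> 0
  row 9 [1001]: (((NOT 1 OR 1) AND (1 AND 0)) OR 0) -> 0
  row 10 [1010]: (((NOT 0 OR 0) AND (1 AND 0)) OR 0) -> 0
  row 11 [1011]: (((NOT 1 OR 1) AND (1 AND 0)) OR 0) -> 0
  row 12 [1100]: (((NOT 0 OR 0) AND (1 AND 1)) OR 1) -> 1
  row 13 [1101]: (((NOT 1 OR 1) AND (1 AND 1)) OR 1) -> 1
  row 14 [1110]: (((NOT 0 OR 0) AND (1 AND 1)) OR 1) -> 1
  row 15 [1111]: (((NOT 1 OR 1) AND (1 AND 1)) OR 1) -> 1
Full result column, 4 rows per line (P1,P2 fixed per line; P3,P4 runs 00..11 left to right):
  rows 0-3 [P1,P2=00]: 0000  = hex 0
  rows 4-7 [P1,P2=01]: 1111  = hex F
  rows 8-11 [P1,P2=10]: 0000  = hex 0
  rows 12-15 [P1,P2=11]: 1111  = hex F
Output column (row 0 .. row 15) = 0000111100001111
Output column grouped in 4s = 0000 1111 0000 1111 = 0x0F0F
Convert to decimal digit by digit (value = value*16 + digit):
  0 -> 0
  0*16 + 15 (F) = 15
  15*16 + 0 = 240
  240*16 + 15 (F) = 3855
Decimal = 3855

3855


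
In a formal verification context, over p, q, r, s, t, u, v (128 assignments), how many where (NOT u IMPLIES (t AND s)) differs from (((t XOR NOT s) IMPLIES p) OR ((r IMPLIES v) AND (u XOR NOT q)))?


F1 = (NOT u IMPLIES (t AND s))
F2 = (((t XOR NOT s) IMPLIES p) OR ((r IMPLIES v) AND (u XOR NOT q)))
Evaluate both on each of 128 rows (bits = p,q,r,s,t,u,v):
  row 0 [0000000]: F1=0 F2=1 (differ) -> 1
  row 1 [0000001]: F1=0 F2=1 (differ) -> 1
  row 2 [0000010]: F1=1 F2=0 (differ) -> 1
  row 3 [0000011]: F1=1 F2=0 (differ) -> 1
  row 4 [0000100]: F1=0 F2=1 (differ) -> 1
  (every remaining row is evaluated the same way; all 128 results are listed next)
Full result column, 8 rows per line (p,q,r,s fixed per line; t,u,v runs 000..111 left to right):
  rows 0-7 [p,q,r,s=0000]: 11111100  (ones: 6)
  rows 8-15 [p,q,r,s=0001]: 11000011  (ones: 4)
  rows 16-23 [p,q,r,s=0010]: 01111100  (ones: 5)
  rows 24-31 [p,q,r,s=0011]: 11001011  (ones: 5)
  rows 32-39 [p,q,r,s=0100]: 00001100  (ones: 2)
  rows 40-47 [p,q,r,s=0101]: 11001100  (ones: 4)
  rows 48-55 [p,q,r,s=0110]: 00101100  (ones: 3)
  rows 56-63 [p,q,r,s=0111]: 11001110  (ones: 5)
  rows 64-71 [p,q,r,s=1000]: 11001100  (ones: 4)
  rows 72-79 [p,q,r,s=1001]: 11000000  (ones: 2)
  rows 80-87 [p,q,r,s=1010]: 11001100  (ones: 4)
  rows 88-95 [p,q,r,s=1011]: 11000000  (ones: 2)
  rows 96-103 [p,q,r,s=1100]: 11001100  (ones: 4)
  rows 104-111 [p,q,r,s=1101]: 11000000  (ones: 2)
  rows 112-119 [p,q,r,s=1110]: 11001100  (ones: 4)
  rows 120-127 [p,q,r,s=1111]: 11000000  (ones: 2)
Disagreements = 6+4+5+5+2+4+3+5+4+2+4+2+4+2+4+2 = 58

58


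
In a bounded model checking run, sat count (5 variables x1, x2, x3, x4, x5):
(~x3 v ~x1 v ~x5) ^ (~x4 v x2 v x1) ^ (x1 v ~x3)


CNF with 3 clauses over 5 vars (32 assignments).
An assignment satisfies CNF iff every clause has >=1 true literal.
Check each row (bits = x1,x2,x3,x4,x5; clause T/F shown):
  row 0 [00000]: clauses=TTT -> 1
  row 1 [00001]: clauses=TTT -> 1
  row 2 [00010]: clauses=TFT -> 0
  row 3 [00011]: clauses=TFT -> 0
  row 4 [00100]: clauses=TTF -> 0
  row 5 [00101]: clauses=TTF -> 0
  row 6 [00110]: clauses=TFF -> 0
  row 7 [00111]: clauses=TFF -> 0
  row 8 [01000]: clauses=TTT -> 1
  row 9 [01001]: clauses=TTT -> 1
  row 10 [01010]: clauses=TTT -> 1
  row 11 [01011]: clauses=TTT -> 1
  row 12 [01100]: clauses=TTF -> 0
  row 13 [01101]: clauses=TTF -> 0
  row 14 [01110]: clauses=TTF -> 0
  row 15 [01111]: clauses=TTF -> 0
  row 16 [10000]: clauses=TTT -> 1
  row 17 [10001]: clauses=TTT -> 1
  row 18 [10010]: clauses=TTT -> 1
  row 19 [10011]: clauses=TTT -> 1
  row 20 [10100]: clauses=TTT -> 1
  row 21 [10101]: clauses=FTT -> 0
  row 22 [10110]: clauses=TTT -> 1
  row 23 [10111]: clauses=FTT -> 0
  row 24 [11000]: clauses=TTT -> 1
  row 25 [11001]: clauses=TTT -> 1
  row 26 [11010]: clauses=TTT -> 1
  row 27 [11011]: clauses=TTT -> 1
  row 28 [11100]: clauses=TTT -> 1
  row 29 [11101]: clauses=FTT -> 0
  row 30 [11110]: clauses=TTT -> 1
  row 31 [11111]: clauses=FTT -> 0
Full result column, 8 rows per line (x1,x2 fixed per line; x3,x4,x5 runs 000..111 left to right):
  rows 0-7 [x1,x2=00]: 11000000  (ones: 2)
  rows 8-15 [x1,x2=01]: 11110000  (ones: 4)
  rows 16-23 [x1,x2=10]: 11111010  (ones: 6)
  rows 24-31 [x1,x2=11]: 11111010  (ones: 6)
Satisfying assignments = 2+4+6+6 = 18

18


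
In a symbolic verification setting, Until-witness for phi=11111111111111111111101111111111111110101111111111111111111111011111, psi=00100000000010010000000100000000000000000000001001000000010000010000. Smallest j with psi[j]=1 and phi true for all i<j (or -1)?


(phi U psi) at 0: need smallest j with psi[j]=1 and phi[i]=1 for all i in [0,j).
Scan from step 0:
  step 0: phi=1, psi=0 -> continue
  step 1: phi=1, psi=0 -> continue
  step 2: psi=1 and phi held for [0,2) -> witness found
Witness step = 2

2


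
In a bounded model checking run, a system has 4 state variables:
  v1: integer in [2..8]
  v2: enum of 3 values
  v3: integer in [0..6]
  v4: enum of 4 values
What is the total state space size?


State space = product of domain sizes of all variables.
Domain sizes:
  v1 (integer in [2..8]): 7
  v2 (enum of 3 values): 3
  v3 (integer in [0..6]): 7
  v4 (enum of 4 values): 4
Product = 7 * 3 * 7 * 4 = 588

588


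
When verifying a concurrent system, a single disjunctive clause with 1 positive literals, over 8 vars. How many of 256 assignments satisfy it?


Step 1: Total=2^8=256
Step 2: Unsat when all 1 false: 2^7=128
Step 3: Sat=256-128=128

128


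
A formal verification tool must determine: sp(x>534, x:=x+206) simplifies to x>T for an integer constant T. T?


Formula: sp(P, x:=E) = exists old_x. (x = E[old_x/x]) AND P[old_x/x] (old_x is the value of x before the assignment; eliminate old_x by solving x = E[old_x/x] for old_x)
Step 1: Precondition P: x>534, i.e. old_x > 534
Step 2: Assignment gives x = old_x + 206, so old_x = x - 206
Step 3: Substitute into P: x - 206 > 534
Step 4: Simplify: x > 534+206 = 740

740


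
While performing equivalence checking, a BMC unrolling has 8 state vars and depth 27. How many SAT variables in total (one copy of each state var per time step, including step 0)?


BMC unrolls to depth k, creating one copy of each state var for steps 0..k.
Step count = 27 + 1 = 28 (steps 0 through 27)
Vars per step = 8
Total = 8 * 28 = 224

224


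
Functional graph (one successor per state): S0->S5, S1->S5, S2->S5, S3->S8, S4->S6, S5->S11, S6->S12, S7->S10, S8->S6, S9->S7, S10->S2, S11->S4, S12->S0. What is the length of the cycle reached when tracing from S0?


Trace from S0 until a state repeats:
  S0 -> S5 -> S11 -> S4 -> S6 -> S12 -> S0
S0 first seen at step 0, revisited at step 6.
Cycle length = 6 - 0 = 6

6


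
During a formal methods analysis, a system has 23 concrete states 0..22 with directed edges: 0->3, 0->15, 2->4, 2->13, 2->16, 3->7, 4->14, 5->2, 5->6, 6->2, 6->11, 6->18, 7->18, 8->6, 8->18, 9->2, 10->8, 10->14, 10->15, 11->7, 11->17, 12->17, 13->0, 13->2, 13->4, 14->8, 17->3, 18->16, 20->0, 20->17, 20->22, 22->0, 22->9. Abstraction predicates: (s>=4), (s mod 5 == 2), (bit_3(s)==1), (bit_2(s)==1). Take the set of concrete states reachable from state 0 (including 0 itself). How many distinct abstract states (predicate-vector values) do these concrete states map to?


BFS from 0:
Concrete reachable: {0, 3, 7, 15, 16, 18}
Abstract via predicates (s>=4), (s mod 5 == 2), (bit_3(s)==1), (bit_2(s)==1):
  (0,0,0,0) <- {0, 3}
  (1,0,0,0) <- {16, 18}
  (1,0,1,1) <- {15}
  (1,1,0,1) <- {7}
Distinct abstract states = 4

4


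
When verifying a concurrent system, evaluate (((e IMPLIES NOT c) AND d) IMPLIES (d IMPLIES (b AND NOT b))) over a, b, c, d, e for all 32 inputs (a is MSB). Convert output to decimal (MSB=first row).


Formula: (((e IMPLIES NOT c) AND d) IMPLIES (d IMPLIES (b AND NOT b))) over a, b, c, d, e (32 rows)
Evaluate each row (bits = a,b,c,d,e, MSB first):
  row 0 [00000]: (((0 IMPLIES NOT 0) AND 0) IMPLIES (0 IMPLIES (0 AND NOT 0))) -> 1
  row 1 [00001]: (((1 IMPLIES NOT 0) AND 0) IMPLIES (0 IMPLIES (0 AND NOT 0))) -> 1
  row 2 [00010]: (((0 IMPLIES NOT 0) AND 1) IMPLIES (1 IMPLIES (0 AND NOT 0))) -> 0
  row 3 [00011]: (((1 IMPLIES NOT 0) AND 1) IMPLIES (1 IMPLIES (0 AND NOT 0))) -> 0
  row 4 [00100]: (((0 IMPLIES NOT 1) AND 0) IMPLIES (0 IMPLIES (0 AND NOT 0))) -> 1
  row 5 [00101]: (((1 IMPLIES NOT 1) AND 0) IMPLIES (0 IMPLIES (0 AND NOT 0))) -> 1
  row 6 [00110]: (((0 IMPLIES NOT 1) AND 1) IMPLIES (1 IMPLIES (0 AND NOT 0))) -> 0
  row 7 [00111]: (((1 IMPLIES NOT 1) AND 1) IMPLIES (1 IMPLIES (0 AND NOT 0))) -> 1
  row 8 [01000]: (((0 IMPLIES NOT 0) AND 0) IMPLIES (0 IMPLIES (1 AND NOT 1))) -> 1
  row 9 [01001]: (((1 IMPLIES NOT 0) AND 0) IMPLIES (0 IMPLIES (1 AND NOT 1))) -> 1
  row 10 [01010]: (((0 IMPLIES NOT 0) AND 1) IMPLIES (1 IMPLIES (1 AND NOT 1))) -> 0
  row 11 [01011]: (((1 IMPLIES NOT 0) AND 1) IMPLIES (1 IMPLIES (1 AND NOT 1))) -> 0
  row 12 [01100]: (((0 IMPLIES NOT 1) AND 0) IMPLIES (0 IMPLIES (1 AND NOT 1))) -> 1
  row 13 [01101]: (((1 IMPLIES NOT 1) AND 0) IMPLIES (0 IMPLIES (1 AND NOT 1))) -> 1
  row 14 [01110]: (((0 IMPLIES NOT 1) AND 1) IMPLIES (1 IMPLIES (1 AND NOT 1))) -> 0
  row 15 [01111]: (((1 IMPLIES NOT 1) AND 1) IMPLIES (1 IMPLIES (1 AND NOT 1))) -> 1
  row 16 [10000]: (((0 IMPLIES NOT 0) AND 0) IMPLIES (0 IMPLIES (0 AND NOT 0))) -> 1
  row 17 [10001]: (((1 IMPLIES NOT 0) AND 0) IMPLIES (0 IMPLIES (0 AND NOT 0))) -> 1
  row 18 [10010]: (((0 IMPLIES NOT 0) AND 1) IMPLIES (1 IMPLIES (0 AND NOT 0))) -> 0
  row 19 [10011]: (((1 IMPLIES NOT 0) AND 1) IMPLIES (1 IMPLIES (0 AND NOT 0))) -> 0
  row 20 [10100]: (((0 IMPLIES NOT 1) AND 0) IMPLIES (0 IMPLIES (0 AND NOT 0))) -> 1
  row 21 [10101]: (((1 IMPLIES NOT 1) AND 0) IMPLIES (0 IMPLIES (0 AND NOT 0))) -> 1
  row 22 [10110]: (((0 IMPLIES NOT 1) AND 1) IMPLIES (1 IMPLIES (0 AND NOT 0))) -> 0
  row 23 [10111]: (((1 IMPLIES NOT 1) AND 1) IMPLIES (1 IMPLIES (0 AND NOT 0))) -> 1
  row 24 [11000]: (((0 IMPLIES NOT 0) AND 0) IMPLIES (0 IMPLIES (1 AND NOT 1))) -> 1
  row 25 [11001]: (((1 IMPLIES NOT 0) AND 0) IMPLIES (0 IMPLIES (1 AND NOT 1))) -> 1
  row 26 [11010]: (((0 IMPLIES NOT 0) AND 1) IMPLIES (1 IMPLIES (1 AND NOT 1))) -> 0
  row 27 [11011]: (((1 IMPLIES NOT 0) AND 1) IMPLIES (1 IMPLIES (1 AND NOT 1))) -> 0
  row 28 [11100]: (((0 IMPLIES NOT 1) AND 0) IMPLIES (0 IMPLIES (1 AND NOT 1))) -> 1
  row 29 [11101]: (((1 IMPLIES NOT 1) AND 0) IMPLIES (0 IMPLIES (1 AND NOT 1))) -> 1
  row 30 [11110]: (((0 IMPLIES NOT 1) AND 1) IMPLIES (1 IMPLIES (1 AND NOT 1))) -> 0
  row 31 [11111]: (((1 IMPLIES NOT 1) AND 1) IMPLIES (1 IMPLIES (1 AND NOT 1))) -> 1
Full result column, 4 rows per line (a,b,c fixed per line; d,e runs 00..11 left to right):
  rows 0-3 [a,b,c=000]: 1100  = hex C
  rows 4-7 [a,b,c=001]: 1101  = hex D
  rows 8-11 [a,b,c=010]: 1100  = hex C
  rows 12-15 [a,b,c=011]: 1101  = hex D
  rows 16-19 [a,b,c=100]: 1100  = hex C
  rows 20-23 [a,b,c=101]: 1101  = hex D
  rows 24-27 [a,b,c=110]: 1100  = hex C
  rows 28-31 [a,b,c=111]: 1101  = hex D
Output column (row 0 .. row 31) = 11001101110011011100110111001101
Output column grouped in 4s = 1100 1101 1100 1101 1100 1101 1100 1101 = 0xCDCDCDCD
Convert to decimal digit by digit (value = value*16 + digit):
  C -> 12
  12*16 + 13 (D) = 205
  205*16 + 12 (C) = 3292
  3292*16 + 13 (D) = 52685
  52685*16 + 12 (C) = 842972
  842972*16 + 13 (D) = 13487565
  13487565*16 + 12 (C) = 215801052
  215801052*16 + 13 (D) = 3452816845
Decimal = 3452816845

3452816845
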